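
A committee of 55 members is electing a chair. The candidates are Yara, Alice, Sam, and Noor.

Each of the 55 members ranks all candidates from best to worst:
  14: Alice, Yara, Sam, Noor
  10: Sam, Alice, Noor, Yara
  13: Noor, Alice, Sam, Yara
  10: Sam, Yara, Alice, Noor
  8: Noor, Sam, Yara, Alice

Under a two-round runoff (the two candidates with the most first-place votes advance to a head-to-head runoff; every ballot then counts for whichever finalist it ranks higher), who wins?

Round 1 first-place votes: Yara 0, Alice 14, Sam 20, Noor 21. Noor and Sam advance.
Runoff: Noor is ranked above Sam on 21 ballots, Sam above Noor on 34.

Sam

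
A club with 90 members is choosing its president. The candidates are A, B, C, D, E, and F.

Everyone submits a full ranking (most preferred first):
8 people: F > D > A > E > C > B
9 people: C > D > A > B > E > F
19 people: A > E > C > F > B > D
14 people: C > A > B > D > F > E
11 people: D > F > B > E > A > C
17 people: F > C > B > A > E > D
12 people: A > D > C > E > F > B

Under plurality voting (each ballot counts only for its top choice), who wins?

A

First-place votes: A 31, B 0, C 23, D 11, E 0, F 25.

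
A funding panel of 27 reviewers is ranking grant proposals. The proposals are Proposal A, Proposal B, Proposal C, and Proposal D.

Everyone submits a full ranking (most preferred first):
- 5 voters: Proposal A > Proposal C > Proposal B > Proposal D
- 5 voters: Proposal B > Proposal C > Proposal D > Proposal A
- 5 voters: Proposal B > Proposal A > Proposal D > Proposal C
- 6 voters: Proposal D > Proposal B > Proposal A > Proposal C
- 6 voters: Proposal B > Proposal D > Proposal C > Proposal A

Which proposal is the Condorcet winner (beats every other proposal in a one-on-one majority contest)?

Proposal B

Proposal B vs Proposal A: 22–5
Proposal B vs Proposal C: 22–5
Proposal B vs Proposal D: 21–6
Proposal B beats every other proposal.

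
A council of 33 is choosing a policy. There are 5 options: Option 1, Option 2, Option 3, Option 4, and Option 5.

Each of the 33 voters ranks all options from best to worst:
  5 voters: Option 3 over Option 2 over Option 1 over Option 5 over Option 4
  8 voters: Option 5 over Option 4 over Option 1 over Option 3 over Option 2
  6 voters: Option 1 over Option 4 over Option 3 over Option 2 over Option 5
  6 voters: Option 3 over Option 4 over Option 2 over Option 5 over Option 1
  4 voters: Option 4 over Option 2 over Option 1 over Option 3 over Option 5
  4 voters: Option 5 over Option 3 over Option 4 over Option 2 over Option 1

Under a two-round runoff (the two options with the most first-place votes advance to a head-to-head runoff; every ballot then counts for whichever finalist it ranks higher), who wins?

Round 1 first-place votes: Option 1 6, Option 2 0, Option 3 11, Option 4 4, Option 5 12. Option 5 and Option 3 advance.
Runoff: Option 5 is ranked above Option 3 on 12 ballots, Option 3 above Option 5 on 21.

Option 3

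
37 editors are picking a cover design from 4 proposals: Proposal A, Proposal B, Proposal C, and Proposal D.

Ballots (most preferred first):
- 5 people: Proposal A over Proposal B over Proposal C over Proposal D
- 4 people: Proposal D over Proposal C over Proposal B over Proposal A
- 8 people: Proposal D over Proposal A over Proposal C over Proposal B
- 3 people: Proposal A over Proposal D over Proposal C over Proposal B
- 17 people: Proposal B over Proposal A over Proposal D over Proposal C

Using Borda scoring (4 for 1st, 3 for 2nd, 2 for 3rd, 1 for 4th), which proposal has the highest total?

Proposal A: 5×4 + 4×1 + 8×3 + 3×4 + 17×3 = 111
Proposal B: 5×3 + 4×2 + 8×1 + 3×1 + 17×4 = 102
Proposal C: 5×2 + 4×3 + 8×2 + 3×2 + 17×1 = 61
Proposal D: 5×1 + 4×4 + 8×4 + 3×3 + 17×2 = 96

Proposal A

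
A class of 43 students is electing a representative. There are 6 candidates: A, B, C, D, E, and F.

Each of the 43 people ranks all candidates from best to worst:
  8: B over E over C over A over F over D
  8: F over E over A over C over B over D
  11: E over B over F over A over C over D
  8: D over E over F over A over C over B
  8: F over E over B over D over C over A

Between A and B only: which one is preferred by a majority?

B

A is ranked above B on 16 ballots; B above A on 27.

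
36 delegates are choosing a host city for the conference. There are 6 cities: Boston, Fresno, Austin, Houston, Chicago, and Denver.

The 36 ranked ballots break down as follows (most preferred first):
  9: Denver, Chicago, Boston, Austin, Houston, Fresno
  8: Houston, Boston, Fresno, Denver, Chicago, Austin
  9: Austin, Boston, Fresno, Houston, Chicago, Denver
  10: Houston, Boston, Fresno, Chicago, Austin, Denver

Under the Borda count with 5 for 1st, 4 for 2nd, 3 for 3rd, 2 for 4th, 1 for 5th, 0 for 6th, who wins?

Boston: 9×3 + 8×4 + 9×4 + 10×4 = 135
Fresno: 9×0 + 8×3 + 9×3 + 10×3 = 81
Austin: 9×2 + 8×0 + 9×5 + 10×1 = 73
Houston: 9×1 + 8×5 + 9×2 + 10×5 = 117
Chicago: 9×4 + 8×1 + 9×1 + 10×2 = 73
Denver: 9×5 + 8×2 + 9×0 + 10×0 = 61

Boston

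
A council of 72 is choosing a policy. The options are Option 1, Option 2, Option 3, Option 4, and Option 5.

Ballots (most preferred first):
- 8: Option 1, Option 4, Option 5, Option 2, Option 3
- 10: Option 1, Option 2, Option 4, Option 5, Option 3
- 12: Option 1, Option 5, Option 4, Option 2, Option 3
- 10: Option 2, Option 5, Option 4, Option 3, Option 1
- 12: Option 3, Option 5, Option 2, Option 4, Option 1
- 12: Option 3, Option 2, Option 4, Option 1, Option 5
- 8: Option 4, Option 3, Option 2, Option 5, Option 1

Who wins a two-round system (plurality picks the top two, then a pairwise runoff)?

Option 3

Round 1 first-place votes: Option 1 30, Option 2 10, Option 3 24, Option 4 8, Option 5 0. Option 1 and Option 3 advance.
Runoff: Option 1 is ranked above Option 3 on 30 ballots, Option 3 above Option 1 on 42.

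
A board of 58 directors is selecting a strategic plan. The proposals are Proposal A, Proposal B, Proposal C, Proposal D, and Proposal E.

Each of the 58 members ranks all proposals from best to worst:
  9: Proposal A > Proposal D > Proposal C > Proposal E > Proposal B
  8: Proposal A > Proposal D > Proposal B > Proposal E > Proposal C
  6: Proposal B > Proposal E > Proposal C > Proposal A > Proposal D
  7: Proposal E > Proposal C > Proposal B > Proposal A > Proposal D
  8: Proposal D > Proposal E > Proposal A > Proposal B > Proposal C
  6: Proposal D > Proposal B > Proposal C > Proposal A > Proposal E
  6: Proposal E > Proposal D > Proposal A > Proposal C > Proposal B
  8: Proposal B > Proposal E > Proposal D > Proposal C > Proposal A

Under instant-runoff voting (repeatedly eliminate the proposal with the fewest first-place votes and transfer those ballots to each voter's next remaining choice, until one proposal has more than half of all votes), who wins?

Round 1: Proposal A 17, Proposal B 14, Proposal C 0, Proposal D 14, Proposal E 13. Proposal C eliminated.
Round 2: Proposal A 17, Proposal B 14, Proposal D 14, Proposal E 13. Proposal E eliminated.
Round 3: Proposal A 17, Proposal B 21, Proposal D 20. Proposal A eliminated.
Round 4: Proposal B 21, Proposal D 37. Proposal D has a majority (≥30).

Proposal D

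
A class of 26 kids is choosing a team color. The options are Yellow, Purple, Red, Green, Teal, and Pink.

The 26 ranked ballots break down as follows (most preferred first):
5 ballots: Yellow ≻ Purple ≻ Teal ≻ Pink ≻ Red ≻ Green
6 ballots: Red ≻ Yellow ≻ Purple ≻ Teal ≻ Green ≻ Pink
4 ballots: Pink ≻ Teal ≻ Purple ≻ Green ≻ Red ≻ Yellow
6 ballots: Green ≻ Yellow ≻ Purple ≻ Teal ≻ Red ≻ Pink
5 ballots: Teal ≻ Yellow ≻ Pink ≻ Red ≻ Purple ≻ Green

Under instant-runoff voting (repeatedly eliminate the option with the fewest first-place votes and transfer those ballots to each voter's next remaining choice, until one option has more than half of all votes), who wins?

Round 1: Yellow 5, Purple 0, Red 6, Green 6, Teal 5, Pink 4. Purple eliminated.
Round 2: Yellow 5, Red 6, Green 6, Teal 5, Pink 4. Pink eliminated.
Round 3: Yellow 5, Red 6, Green 6, Teal 9. Yellow eliminated.
Round 4: Red 6, Green 6, Teal 14. Teal has a majority (≥14).

Teal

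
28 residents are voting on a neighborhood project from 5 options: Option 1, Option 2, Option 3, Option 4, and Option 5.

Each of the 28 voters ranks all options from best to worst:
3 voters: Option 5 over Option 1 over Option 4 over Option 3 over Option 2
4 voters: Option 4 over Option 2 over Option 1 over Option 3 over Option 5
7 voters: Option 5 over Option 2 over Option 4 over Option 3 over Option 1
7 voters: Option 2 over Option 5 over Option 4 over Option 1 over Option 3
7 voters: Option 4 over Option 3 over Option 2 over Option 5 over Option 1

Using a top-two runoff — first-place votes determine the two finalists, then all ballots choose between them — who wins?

Round 1 first-place votes: Option 1 0, Option 2 7, Option 3 0, Option 4 11, Option 5 10. Option 4 and Option 5 advance.
Runoff: Option 4 is ranked above Option 5 on 11 ballots, Option 5 above Option 4 on 17.

Option 5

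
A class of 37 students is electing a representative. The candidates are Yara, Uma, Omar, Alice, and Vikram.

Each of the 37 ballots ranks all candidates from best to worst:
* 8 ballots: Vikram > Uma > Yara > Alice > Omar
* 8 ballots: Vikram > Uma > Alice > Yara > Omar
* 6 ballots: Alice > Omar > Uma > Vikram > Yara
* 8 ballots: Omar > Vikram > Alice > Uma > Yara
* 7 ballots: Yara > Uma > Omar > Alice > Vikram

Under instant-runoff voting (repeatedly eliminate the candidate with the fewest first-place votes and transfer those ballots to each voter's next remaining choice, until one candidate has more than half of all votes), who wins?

Round 1: Yara 7, Uma 0, Omar 8, Alice 6, Vikram 16. Uma eliminated.
Round 2: Yara 7, Omar 8, Alice 6, Vikram 16. Alice eliminated.
Round 3: Yara 7, Omar 14, Vikram 16. Yara eliminated.
Round 4: Omar 21, Vikram 16. Omar has a majority (≥19).

Omar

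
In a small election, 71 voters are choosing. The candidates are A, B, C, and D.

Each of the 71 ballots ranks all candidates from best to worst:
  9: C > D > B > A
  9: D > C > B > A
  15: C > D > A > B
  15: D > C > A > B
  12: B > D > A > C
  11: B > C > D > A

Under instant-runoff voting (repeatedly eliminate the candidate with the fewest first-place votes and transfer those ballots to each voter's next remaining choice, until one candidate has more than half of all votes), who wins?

Round 1: A 0, B 23, C 24, D 24. A eliminated.
Round 2: B 23, C 24, D 24. B eliminated.
Round 3: C 35, D 36. D has a majority (≥36).

D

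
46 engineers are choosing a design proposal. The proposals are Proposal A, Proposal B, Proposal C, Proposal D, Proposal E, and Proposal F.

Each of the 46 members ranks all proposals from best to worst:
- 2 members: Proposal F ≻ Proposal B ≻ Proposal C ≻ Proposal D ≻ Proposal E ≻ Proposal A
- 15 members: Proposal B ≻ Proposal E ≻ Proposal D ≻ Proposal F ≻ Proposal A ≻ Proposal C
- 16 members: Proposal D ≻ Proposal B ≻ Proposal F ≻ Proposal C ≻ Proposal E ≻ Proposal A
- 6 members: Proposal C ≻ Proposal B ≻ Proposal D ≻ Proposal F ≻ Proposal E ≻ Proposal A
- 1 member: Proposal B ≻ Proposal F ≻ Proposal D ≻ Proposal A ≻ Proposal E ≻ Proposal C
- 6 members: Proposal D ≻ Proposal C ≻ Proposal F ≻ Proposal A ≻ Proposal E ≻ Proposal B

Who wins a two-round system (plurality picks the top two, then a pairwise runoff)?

Round 1 first-place votes: Proposal A 0, Proposal B 16, Proposal C 6, Proposal D 22, Proposal E 0, Proposal F 2. Proposal D and Proposal B advance.
Runoff: Proposal D is ranked above Proposal B on 22 ballots, Proposal B above Proposal D on 24.

Proposal B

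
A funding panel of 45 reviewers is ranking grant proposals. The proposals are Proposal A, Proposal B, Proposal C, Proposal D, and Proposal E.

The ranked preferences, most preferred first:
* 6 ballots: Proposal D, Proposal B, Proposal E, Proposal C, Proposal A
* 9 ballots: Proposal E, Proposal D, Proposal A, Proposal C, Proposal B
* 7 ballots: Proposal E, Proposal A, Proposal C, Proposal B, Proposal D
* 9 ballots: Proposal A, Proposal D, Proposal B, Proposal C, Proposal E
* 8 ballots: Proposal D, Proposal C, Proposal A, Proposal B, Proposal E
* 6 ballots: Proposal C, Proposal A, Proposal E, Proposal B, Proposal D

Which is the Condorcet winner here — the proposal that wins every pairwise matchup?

Proposal D vs Proposal A: 23–22
Proposal D vs Proposal B: 32–13
Proposal D vs Proposal C: 32–13
Proposal D vs Proposal E: 23–22
Proposal D beats every other proposal.

Proposal D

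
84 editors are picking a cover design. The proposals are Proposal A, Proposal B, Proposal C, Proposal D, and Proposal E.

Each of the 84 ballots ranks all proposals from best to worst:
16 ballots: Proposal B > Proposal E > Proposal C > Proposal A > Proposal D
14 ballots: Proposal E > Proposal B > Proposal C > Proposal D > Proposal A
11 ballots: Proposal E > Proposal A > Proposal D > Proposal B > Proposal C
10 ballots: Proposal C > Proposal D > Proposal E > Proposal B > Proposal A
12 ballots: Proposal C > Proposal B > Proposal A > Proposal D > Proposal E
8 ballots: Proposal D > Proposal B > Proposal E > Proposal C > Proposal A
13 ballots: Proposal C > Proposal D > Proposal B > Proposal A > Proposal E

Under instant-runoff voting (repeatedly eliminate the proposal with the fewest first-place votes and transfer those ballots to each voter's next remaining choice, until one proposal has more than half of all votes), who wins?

Proposal E

Round 1: Proposal A 0, Proposal B 16, Proposal C 35, Proposal D 8, Proposal E 25. Proposal A eliminated.
Round 2: Proposal B 16, Proposal C 35, Proposal D 8, Proposal E 25. Proposal D eliminated.
Round 3: Proposal B 24, Proposal C 35, Proposal E 25. Proposal B eliminated.
Round 4: Proposal C 35, Proposal E 49. Proposal E has a majority (≥43).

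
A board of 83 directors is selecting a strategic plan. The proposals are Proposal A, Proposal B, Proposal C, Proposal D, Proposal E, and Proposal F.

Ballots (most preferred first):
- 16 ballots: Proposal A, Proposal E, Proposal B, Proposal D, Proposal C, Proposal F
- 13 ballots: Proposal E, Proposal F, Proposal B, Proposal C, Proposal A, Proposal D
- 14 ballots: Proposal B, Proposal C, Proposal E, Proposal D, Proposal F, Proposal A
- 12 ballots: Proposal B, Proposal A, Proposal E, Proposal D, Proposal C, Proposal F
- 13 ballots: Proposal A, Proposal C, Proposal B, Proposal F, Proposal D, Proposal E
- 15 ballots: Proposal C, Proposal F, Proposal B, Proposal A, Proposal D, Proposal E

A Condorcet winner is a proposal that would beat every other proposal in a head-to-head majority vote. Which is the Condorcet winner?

Proposal B

Proposal B vs Proposal A: 54–29
Proposal B vs Proposal C: 55–28
Proposal B vs Proposal D: 83–0
Proposal B vs Proposal E: 54–29
Proposal B vs Proposal F: 55–28
Proposal B beats every other proposal.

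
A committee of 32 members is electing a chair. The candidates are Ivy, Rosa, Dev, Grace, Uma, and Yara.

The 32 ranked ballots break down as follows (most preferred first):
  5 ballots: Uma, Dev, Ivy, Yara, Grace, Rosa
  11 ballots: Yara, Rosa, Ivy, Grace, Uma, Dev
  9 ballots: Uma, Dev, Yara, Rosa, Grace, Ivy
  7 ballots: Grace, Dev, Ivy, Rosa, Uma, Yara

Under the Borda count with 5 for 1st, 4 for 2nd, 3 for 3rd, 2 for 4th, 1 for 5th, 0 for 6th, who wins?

Ivy: 5×3 + 11×3 + 9×0 + 7×3 = 69
Rosa: 5×0 + 11×4 + 9×2 + 7×2 = 76
Dev: 5×4 + 11×0 + 9×4 + 7×4 = 84
Grace: 5×1 + 11×2 + 9×1 + 7×5 = 71
Uma: 5×5 + 11×1 + 9×5 + 7×1 = 88
Yara: 5×2 + 11×5 + 9×3 + 7×0 = 92

Yara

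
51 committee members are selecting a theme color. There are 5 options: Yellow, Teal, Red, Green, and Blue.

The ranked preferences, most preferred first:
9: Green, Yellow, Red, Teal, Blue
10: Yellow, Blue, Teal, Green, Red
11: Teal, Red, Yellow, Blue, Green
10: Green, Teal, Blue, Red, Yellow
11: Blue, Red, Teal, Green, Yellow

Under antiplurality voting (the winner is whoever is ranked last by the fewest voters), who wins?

Last-place votes: Yellow 21, Teal 0, Red 10, Green 11, Blue 9.

Teal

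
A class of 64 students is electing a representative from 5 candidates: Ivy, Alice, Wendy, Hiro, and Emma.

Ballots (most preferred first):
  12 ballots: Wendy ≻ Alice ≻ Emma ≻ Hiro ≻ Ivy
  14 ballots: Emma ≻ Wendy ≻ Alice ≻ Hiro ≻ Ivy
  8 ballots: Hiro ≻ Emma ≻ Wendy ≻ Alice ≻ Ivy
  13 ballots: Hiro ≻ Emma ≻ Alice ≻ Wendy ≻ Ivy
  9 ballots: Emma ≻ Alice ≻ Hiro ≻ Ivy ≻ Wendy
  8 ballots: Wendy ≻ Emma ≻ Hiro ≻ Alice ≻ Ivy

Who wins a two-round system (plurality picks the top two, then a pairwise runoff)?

Emma

Round 1 first-place votes: Ivy 0, Alice 0, Wendy 20, Hiro 21, Emma 23. Emma and Hiro advance.
Runoff: Emma is ranked above Hiro on 43 ballots, Hiro above Emma on 21.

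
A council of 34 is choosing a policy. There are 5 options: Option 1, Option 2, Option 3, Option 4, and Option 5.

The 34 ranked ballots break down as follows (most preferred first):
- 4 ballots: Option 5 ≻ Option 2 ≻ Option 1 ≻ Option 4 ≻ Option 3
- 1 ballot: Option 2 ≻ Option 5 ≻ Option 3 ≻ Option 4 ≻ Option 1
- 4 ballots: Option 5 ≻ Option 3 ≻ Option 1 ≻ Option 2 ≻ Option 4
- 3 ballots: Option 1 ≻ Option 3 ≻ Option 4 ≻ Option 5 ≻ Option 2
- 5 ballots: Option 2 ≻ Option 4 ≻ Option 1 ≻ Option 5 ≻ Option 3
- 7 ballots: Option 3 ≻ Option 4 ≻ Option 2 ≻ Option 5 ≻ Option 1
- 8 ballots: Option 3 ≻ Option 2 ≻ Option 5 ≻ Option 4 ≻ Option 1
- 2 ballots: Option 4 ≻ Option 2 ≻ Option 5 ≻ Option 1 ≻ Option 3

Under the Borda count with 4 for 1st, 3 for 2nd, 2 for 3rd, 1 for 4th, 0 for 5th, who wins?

Option 2

Option 1: 4×2 + 1×0 + 4×2 + 3×4 + 5×2 + 7×0 + 8×0 + 2×1 = 40
Option 2: 4×3 + 1×4 + 4×1 + 3×0 + 5×4 + 7×2 + 8×3 + 2×3 = 84
Option 3: 4×0 + 1×2 + 4×3 + 3×3 + 5×0 + 7×4 + 8×4 + 2×0 = 83
Option 4: 4×1 + 1×1 + 4×0 + 3×2 + 5×3 + 7×3 + 8×1 + 2×4 = 63
Option 5: 4×4 + 1×3 + 4×4 + 3×1 + 5×1 + 7×1 + 8×2 + 2×2 = 70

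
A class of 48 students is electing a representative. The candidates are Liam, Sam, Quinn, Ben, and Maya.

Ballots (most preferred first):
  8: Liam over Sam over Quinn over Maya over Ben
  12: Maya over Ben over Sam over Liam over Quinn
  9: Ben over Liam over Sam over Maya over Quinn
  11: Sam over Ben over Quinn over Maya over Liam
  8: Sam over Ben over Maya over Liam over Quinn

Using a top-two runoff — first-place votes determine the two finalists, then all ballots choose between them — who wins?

Sam

Round 1 first-place votes: Liam 8, Sam 19, Quinn 0, Ben 9, Maya 12. Sam and Maya advance.
Runoff: Sam is ranked above Maya on 36 ballots, Maya above Sam on 12.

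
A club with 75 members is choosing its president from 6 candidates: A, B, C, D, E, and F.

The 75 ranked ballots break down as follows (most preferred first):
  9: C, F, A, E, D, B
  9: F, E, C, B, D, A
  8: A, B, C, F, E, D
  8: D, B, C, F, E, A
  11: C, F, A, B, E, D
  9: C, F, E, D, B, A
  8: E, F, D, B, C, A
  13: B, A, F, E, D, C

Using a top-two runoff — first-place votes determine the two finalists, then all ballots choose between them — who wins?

C

Round 1 first-place votes: A 8, B 13, C 29, D 8, E 8, F 9. C and B advance.
Runoff: C is ranked above B on 38 ballots, B above C on 37.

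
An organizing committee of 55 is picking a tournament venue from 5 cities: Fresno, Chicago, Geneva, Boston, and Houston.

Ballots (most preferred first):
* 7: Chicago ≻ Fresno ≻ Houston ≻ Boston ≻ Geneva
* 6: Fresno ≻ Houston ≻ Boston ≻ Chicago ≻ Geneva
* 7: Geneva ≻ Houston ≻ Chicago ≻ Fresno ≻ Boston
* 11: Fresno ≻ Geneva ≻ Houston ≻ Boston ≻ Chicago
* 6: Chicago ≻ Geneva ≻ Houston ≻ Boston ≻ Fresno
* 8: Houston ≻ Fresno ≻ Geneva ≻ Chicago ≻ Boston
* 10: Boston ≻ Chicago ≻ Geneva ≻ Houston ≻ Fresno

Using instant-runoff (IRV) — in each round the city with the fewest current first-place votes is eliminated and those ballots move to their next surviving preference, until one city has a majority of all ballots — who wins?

Chicago

Round 1: Fresno 17, Chicago 13, Geneva 7, Boston 10, Houston 8. Geneva eliminated.
Round 2: Fresno 17, Chicago 13, Boston 10, Houston 15. Boston eliminated.
Round 3: Fresno 17, Chicago 23, Houston 15. Houston eliminated.
Round 4: Fresno 25, Chicago 30. Chicago has a majority (≥28).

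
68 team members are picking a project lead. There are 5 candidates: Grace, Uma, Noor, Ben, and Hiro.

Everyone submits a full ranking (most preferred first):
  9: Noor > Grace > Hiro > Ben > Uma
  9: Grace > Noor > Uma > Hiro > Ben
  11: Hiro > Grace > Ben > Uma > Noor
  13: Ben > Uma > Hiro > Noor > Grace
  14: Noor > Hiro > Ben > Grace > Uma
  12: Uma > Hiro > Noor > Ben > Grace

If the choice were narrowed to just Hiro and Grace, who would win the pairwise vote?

Hiro

Hiro is ranked above Grace on 50 ballots; Grace above Hiro on 18.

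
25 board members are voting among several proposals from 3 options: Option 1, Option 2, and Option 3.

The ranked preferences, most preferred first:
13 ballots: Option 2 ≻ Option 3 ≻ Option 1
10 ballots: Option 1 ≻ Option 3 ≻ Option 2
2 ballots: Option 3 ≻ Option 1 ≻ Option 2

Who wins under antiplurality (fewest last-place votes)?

Option 3

Last-place votes: Option 1 13, Option 2 12, Option 3 0.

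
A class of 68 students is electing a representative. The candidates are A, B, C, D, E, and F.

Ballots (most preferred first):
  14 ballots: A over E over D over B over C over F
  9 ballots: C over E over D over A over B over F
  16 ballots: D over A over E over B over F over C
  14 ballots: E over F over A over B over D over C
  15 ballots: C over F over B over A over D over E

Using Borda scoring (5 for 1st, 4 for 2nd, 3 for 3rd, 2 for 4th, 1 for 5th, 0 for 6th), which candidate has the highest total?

A: 14×5 + 9×2 + 16×4 + 14×3 + 15×2 = 224
B: 14×2 + 9×1 + 16×2 + 14×2 + 15×3 = 142
C: 14×1 + 9×5 + 16×0 + 14×0 + 15×5 = 134
D: 14×3 + 9×3 + 16×5 + 14×1 + 15×1 = 178
E: 14×4 + 9×4 + 16×3 + 14×5 + 15×0 = 210
F: 14×0 + 9×0 + 16×1 + 14×4 + 15×4 = 132

A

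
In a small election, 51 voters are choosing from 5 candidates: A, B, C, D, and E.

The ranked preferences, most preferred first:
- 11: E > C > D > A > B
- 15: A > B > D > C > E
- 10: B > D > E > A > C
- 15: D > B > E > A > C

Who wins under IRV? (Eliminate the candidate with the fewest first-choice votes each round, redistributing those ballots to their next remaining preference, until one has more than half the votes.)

Round 1: A 15, B 10, C 0, D 15, E 11. C eliminated.
Round 2: A 15, B 10, D 15, E 11. B eliminated.
Round 3: A 15, D 25, E 11. E eliminated.
Round 4: A 15, D 36. D has a majority (≥26).

D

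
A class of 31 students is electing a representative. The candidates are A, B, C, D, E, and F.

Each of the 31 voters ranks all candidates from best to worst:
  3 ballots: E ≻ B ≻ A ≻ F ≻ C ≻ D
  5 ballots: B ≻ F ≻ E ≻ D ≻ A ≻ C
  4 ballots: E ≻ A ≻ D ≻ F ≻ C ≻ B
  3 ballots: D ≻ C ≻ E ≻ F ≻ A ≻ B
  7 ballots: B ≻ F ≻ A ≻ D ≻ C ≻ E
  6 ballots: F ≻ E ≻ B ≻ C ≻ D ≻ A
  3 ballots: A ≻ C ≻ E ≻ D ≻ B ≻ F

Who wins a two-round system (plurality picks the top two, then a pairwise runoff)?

Round 1 first-place votes: A 3, B 12, C 0, D 3, E 7, F 6. B and E advance.
Runoff: B is ranked above E on 12 ballots, E above B on 19.

E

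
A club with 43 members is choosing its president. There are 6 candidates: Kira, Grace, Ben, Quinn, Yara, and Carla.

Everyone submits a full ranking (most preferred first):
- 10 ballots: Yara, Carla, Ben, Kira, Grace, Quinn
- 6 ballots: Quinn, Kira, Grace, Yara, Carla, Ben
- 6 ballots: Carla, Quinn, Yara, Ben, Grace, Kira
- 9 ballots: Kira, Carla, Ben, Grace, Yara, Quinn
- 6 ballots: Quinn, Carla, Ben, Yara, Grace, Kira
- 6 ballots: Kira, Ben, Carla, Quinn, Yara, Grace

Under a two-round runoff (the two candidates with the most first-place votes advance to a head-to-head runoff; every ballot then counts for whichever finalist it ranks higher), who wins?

Round 1 first-place votes: Kira 15, Grace 0, Ben 0, Quinn 12, Yara 10, Carla 6. Kira and Quinn advance.
Runoff: Kira is ranked above Quinn on 25 ballots, Quinn above Kira on 18.

Kira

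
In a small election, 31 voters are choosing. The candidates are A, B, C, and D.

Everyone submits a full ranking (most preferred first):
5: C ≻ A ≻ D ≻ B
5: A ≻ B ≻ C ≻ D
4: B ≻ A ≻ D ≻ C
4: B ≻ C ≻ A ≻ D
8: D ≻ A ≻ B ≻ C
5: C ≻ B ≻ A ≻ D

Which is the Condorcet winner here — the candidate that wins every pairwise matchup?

A

A vs B: 18–13
A vs C: 17–14
A vs D: 23–8
A beats every other candidate.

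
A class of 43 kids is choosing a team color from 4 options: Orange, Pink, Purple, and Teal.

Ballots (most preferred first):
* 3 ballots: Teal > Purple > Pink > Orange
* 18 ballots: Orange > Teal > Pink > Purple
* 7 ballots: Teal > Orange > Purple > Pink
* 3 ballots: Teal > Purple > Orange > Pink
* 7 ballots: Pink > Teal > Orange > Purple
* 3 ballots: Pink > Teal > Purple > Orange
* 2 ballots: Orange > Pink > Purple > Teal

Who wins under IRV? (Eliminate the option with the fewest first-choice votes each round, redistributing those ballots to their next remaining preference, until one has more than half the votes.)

Teal

Round 1: Orange 20, Pink 10, Purple 0, Teal 13. Purple eliminated.
Round 2: Orange 20, Pink 10, Teal 13. Pink eliminated.
Round 3: Orange 20, Teal 23. Teal has a majority (≥22).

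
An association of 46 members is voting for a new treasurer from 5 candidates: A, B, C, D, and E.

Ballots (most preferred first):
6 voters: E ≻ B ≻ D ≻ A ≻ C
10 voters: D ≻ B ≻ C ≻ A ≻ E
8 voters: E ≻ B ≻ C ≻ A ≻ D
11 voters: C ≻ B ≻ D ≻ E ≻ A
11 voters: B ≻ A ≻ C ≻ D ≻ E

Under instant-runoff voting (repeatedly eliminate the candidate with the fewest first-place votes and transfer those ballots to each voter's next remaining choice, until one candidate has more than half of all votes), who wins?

B

Round 1: A 0, B 11, C 11, D 10, E 14. A eliminated.
Round 2: B 11, C 11, D 10, E 14. D eliminated.
Round 3: B 21, C 11, E 14. C eliminated.
Round 4: B 32, E 14. B has a majority (≥24).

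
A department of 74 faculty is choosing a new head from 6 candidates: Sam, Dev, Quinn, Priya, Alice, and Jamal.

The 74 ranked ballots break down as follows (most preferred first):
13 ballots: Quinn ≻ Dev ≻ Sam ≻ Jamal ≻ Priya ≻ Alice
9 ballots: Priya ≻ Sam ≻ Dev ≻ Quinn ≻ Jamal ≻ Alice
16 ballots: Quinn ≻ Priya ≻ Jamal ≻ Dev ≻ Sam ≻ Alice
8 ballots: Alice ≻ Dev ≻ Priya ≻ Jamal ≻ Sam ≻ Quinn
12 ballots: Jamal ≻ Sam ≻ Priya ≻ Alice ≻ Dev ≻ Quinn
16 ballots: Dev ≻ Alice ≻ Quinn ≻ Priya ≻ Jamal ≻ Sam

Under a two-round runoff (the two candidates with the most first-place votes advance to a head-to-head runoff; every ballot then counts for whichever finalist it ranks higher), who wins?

Round 1 first-place votes: Sam 0, Dev 16, Quinn 29, Priya 9, Alice 8, Jamal 12. Quinn and Dev advance.
Runoff: Quinn is ranked above Dev on 29 ballots, Dev above Quinn on 45.

Dev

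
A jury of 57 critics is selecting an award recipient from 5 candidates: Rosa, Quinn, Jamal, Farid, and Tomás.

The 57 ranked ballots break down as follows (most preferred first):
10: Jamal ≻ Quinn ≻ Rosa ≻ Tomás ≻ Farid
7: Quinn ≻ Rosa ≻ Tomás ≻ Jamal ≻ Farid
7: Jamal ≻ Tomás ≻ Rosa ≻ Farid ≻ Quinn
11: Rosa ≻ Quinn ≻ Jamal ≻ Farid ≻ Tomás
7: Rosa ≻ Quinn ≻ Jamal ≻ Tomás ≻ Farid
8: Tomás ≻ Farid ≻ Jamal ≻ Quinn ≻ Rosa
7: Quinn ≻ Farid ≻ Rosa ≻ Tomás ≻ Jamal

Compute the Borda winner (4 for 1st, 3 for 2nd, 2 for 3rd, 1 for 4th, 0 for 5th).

Quinn

Rosa: 10×2 + 7×3 + 7×2 + 11×4 + 7×4 + 8×0 + 7×2 = 141
Quinn: 10×3 + 7×4 + 7×0 + 11×3 + 7×3 + 8×1 + 7×4 = 148
Jamal: 10×4 + 7×1 + 7×4 + 11×2 + 7×2 + 8×2 + 7×0 = 127
Farid: 10×0 + 7×0 + 7×1 + 11×1 + 7×0 + 8×3 + 7×3 = 63
Tomás: 10×1 + 7×2 + 7×3 + 11×0 + 7×1 + 8×4 + 7×1 = 91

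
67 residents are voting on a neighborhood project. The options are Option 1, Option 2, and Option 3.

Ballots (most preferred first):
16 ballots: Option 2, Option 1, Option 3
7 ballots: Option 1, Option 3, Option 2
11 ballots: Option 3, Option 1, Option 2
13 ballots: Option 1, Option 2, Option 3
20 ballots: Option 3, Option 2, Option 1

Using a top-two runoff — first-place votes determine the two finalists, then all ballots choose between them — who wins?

Option 1

Round 1 first-place votes: Option 1 20, Option 2 16, Option 3 31. Option 3 and Option 1 advance.
Runoff: Option 3 is ranked above Option 1 on 31 ballots, Option 1 above Option 3 on 36.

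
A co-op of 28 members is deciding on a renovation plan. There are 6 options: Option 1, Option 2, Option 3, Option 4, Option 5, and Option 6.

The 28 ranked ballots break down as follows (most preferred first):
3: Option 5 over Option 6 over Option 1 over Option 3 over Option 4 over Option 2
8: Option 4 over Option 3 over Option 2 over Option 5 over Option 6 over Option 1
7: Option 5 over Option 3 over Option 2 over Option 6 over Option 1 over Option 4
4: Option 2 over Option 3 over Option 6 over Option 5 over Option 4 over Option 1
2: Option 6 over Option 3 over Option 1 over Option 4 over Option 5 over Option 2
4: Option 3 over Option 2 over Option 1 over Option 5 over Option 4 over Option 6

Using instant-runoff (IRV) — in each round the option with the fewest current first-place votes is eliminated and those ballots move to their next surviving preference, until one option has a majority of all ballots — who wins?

Round 1: Option 1 0, Option 2 4, Option 3 4, Option 4 8, Option 5 10, Option 6 2. Option 1 eliminated.
Round 2: Option 2 4, Option 3 4, Option 4 8, Option 5 10, Option 6 2. Option 6 eliminated.
Round 3: Option 2 4, Option 3 6, Option 4 8, Option 5 10. Option 2 eliminated.
Round 4: Option 3 10, Option 4 8, Option 5 10. Option 4 eliminated.
Round 5: Option 3 18, Option 5 10. Option 3 has a majority (≥15).

Option 3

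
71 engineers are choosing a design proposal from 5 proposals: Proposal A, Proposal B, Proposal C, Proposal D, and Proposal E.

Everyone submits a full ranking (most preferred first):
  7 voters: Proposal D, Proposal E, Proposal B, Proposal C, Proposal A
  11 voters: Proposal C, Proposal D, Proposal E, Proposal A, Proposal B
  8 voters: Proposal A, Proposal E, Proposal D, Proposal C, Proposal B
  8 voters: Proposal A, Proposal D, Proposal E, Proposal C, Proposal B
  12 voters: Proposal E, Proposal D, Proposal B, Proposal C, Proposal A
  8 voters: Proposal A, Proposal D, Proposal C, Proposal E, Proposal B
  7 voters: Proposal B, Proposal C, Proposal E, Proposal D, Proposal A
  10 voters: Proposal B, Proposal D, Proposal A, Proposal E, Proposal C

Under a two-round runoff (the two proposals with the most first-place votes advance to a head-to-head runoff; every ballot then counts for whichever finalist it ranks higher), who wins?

Proposal B

Round 1 first-place votes: Proposal A 24, Proposal B 17, Proposal C 11, Proposal D 7, Proposal E 12. Proposal A and Proposal B advance.
Runoff: Proposal A is ranked above Proposal B on 35 ballots, Proposal B above Proposal A on 36.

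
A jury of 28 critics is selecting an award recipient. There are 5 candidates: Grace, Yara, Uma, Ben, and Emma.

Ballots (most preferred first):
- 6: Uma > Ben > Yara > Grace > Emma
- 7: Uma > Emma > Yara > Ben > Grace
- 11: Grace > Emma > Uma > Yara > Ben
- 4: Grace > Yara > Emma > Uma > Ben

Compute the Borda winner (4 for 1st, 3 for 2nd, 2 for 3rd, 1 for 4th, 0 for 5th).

Grace: 6×1 + 7×0 + 11×4 + 4×4 = 66
Yara: 6×2 + 7×2 + 11×1 + 4×3 = 49
Uma: 6×4 + 7×4 + 11×2 + 4×1 = 78
Ben: 6×3 + 7×1 + 11×0 + 4×0 = 25
Emma: 6×0 + 7×3 + 11×3 + 4×2 = 62

Uma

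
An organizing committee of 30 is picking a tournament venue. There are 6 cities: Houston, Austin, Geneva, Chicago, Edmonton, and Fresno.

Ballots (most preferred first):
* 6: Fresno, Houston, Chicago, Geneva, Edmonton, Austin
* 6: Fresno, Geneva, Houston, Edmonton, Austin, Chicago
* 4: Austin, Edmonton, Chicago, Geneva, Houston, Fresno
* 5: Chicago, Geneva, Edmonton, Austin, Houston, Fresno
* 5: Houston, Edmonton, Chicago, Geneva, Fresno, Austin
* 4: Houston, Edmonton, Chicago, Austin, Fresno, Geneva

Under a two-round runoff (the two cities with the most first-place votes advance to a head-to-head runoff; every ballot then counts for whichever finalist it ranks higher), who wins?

Houston

Round 1 first-place votes: Houston 9, Austin 4, Geneva 0, Chicago 5, Edmonton 0, Fresno 12. Fresno and Houston advance.
Runoff: Fresno is ranked above Houston on 12 ballots, Houston above Fresno on 18.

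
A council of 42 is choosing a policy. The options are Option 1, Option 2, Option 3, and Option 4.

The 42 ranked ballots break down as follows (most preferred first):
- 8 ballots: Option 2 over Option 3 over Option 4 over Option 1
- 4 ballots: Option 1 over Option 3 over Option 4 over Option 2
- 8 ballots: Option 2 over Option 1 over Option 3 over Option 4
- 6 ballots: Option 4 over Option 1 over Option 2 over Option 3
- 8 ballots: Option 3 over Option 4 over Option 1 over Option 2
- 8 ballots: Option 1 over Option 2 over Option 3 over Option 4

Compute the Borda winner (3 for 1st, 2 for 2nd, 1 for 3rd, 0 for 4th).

Option 1: 8×0 + 4×3 + 8×2 + 6×2 + 8×1 + 8×3 = 72
Option 2: 8×3 + 4×0 + 8×3 + 6×1 + 8×0 + 8×2 = 70
Option 3: 8×2 + 4×2 + 8×1 + 6×0 + 8×3 + 8×1 = 64
Option 4: 8×1 + 4×1 + 8×0 + 6×3 + 8×2 + 8×0 = 46

Option 1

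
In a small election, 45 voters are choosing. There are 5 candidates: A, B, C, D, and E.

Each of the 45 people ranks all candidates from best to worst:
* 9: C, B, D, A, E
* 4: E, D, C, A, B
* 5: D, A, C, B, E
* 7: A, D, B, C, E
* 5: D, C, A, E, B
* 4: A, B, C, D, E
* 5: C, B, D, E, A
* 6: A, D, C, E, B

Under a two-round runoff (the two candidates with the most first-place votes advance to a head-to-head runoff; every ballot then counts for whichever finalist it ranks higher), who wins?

C

Round 1 first-place votes: A 17, B 0, C 14, D 10, E 4. A and C advance.
Runoff: A is ranked above C on 22 ballots, C above A on 23.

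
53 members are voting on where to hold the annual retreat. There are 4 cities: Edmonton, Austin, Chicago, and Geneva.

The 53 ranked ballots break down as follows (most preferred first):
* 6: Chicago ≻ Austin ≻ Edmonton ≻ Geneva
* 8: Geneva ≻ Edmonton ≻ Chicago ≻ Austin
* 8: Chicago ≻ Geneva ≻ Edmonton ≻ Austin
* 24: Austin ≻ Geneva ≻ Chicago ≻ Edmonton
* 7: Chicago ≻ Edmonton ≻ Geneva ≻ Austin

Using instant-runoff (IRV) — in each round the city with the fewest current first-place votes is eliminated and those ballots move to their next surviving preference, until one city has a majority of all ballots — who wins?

Chicago

Round 1: Edmonton 0, Austin 24, Chicago 21, Geneva 8. Edmonton eliminated.
Round 2: Austin 24, Chicago 21, Geneva 8. Geneva eliminated.
Round 3: Austin 24, Chicago 29. Chicago has a majority (≥27).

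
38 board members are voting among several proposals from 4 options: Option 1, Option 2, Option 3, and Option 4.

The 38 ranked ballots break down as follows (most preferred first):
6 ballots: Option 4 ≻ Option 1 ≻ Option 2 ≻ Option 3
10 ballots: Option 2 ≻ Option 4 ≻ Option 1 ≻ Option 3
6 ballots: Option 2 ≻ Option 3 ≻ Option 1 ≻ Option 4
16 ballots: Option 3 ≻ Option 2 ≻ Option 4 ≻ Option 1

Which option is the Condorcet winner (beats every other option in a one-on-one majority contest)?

Option 2

Option 2 vs Option 1: 32–6
Option 2 vs Option 3: 22–16
Option 2 vs Option 4: 32–6
Option 2 beats every other option.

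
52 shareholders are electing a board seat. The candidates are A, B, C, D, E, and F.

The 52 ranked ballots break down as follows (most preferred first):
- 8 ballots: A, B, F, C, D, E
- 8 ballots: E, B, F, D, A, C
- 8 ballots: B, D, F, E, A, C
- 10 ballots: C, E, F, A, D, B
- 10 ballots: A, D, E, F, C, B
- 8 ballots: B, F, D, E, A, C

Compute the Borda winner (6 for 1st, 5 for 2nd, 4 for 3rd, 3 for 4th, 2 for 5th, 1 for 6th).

F

A: 8×6 + 8×2 + 8×2 + 10×3 + 10×6 + 8×2 = 186
B: 8×5 + 8×5 + 8×6 + 10×1 + 10×1 + 8×6 = 196
C: 8×3 + 8×1 + 8×1 + 10×6 + 10×2 + 8×1 = 128
D: 8×2 + 8×3 + 8×5 + 10×2 + 10×5 + 8×4 = 182
E: 8×1 + 8×6 + 8×3 + 10×5 + 10×4 + 8×3 = 194
F: 8×4 + 8×4 + 8×4 + 10×4 + 10×3 + 8×5 = 206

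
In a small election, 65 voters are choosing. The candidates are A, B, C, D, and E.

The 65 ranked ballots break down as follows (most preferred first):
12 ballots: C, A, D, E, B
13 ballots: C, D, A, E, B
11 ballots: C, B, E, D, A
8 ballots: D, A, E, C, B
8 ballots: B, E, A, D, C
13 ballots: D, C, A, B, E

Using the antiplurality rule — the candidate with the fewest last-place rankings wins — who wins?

D

Last-place votes: A 11, B 33, C 8, D 0, E 13.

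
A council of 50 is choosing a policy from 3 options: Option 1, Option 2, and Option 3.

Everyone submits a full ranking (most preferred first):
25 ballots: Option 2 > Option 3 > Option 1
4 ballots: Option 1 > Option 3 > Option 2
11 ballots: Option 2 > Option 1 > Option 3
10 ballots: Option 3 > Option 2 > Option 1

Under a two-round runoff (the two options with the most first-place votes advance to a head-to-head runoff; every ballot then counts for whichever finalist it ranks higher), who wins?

Round 1 first-place votes: Option 1 4, Option 2 36, Option 3 10. Option 2 and Option 3 advance.
Runoff: Option 2 is ranked above Option 3 on 36 ballots, Option 3 above Option 2 on 14.

Option 2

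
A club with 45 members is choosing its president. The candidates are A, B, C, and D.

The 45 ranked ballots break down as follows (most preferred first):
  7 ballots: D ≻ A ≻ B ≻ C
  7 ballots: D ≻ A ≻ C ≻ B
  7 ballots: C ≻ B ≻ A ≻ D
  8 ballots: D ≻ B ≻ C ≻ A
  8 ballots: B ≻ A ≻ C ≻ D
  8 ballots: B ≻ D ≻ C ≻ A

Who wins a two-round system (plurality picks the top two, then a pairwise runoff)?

Round 1 first-place votes: A 0, B 16, C 7, D 22. D and B advance.
Runoff: D is ranked above B on 22 ballots, B above D on 23.

B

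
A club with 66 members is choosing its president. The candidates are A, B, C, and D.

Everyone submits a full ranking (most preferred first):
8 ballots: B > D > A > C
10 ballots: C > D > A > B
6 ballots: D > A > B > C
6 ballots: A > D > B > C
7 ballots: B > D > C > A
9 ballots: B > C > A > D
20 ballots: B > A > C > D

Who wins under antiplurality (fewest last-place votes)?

A

Last-place votes: A 7, B 10, C 20, D 29.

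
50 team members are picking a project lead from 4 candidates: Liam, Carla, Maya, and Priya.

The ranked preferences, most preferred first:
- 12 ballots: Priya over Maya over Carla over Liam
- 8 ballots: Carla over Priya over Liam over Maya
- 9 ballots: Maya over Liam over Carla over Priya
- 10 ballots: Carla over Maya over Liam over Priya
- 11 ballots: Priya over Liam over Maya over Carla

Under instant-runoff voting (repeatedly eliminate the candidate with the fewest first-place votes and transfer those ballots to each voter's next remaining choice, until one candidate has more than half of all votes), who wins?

Round 1: Liam 0, Carla 18, Maya 9, Priya 23. Liam eliminated.
Round 2: Carla 18, Maya 9, Priya 23. Maya eliminated.
Round 3: Carla 27, Priya 23. Carla has a majority (≥26).

Carla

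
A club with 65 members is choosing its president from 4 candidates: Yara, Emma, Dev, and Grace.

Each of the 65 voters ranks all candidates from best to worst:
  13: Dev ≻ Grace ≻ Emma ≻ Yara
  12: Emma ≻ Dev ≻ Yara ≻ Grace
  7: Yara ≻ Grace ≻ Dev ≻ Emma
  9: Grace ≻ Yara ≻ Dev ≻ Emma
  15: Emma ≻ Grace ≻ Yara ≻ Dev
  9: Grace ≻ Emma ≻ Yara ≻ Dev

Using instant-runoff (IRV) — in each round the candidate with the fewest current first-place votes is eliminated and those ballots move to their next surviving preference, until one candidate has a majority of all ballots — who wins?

Round 1: Yara 7, Emma 27, Dev 13, Grace 18. Yara eliminated.
Round 2: Emma 27, Dev 13, Grace 25. Dev eliminated.
Round 3: Emma 27, Grace 38. Grace has a majority (≥33).

Grace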